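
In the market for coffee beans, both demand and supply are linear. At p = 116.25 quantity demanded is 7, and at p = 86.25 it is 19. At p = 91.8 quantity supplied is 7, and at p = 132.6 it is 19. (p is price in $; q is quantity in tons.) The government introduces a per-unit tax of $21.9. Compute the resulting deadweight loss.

Demand slope = (86.25 − 116.25)/(19 − 7) = −2.5, so p = 133.75 − 2.5q.
Supply slope = (132.6 − 91.8)/(19 − 7) = 3.4, so p = 68 + 3.4q.
Competitive equilibrium: 133.75 − 2.5q = 68 + 3.4q → q* = 11.14407, p* = 105.88983.
With the tax, the buyer price exceeds the seller price by 21.9: (133.75 − 2.5q) − (68 + 3.4q) = 21.9 → q' = 7.4322.
Δq = 11.14407 − 7.4322 = 3.71187; the wedge equals the tax, 21.9.
Deadweight loss = ½ × 3.71187 × 21.9 = $40.64.

$40.64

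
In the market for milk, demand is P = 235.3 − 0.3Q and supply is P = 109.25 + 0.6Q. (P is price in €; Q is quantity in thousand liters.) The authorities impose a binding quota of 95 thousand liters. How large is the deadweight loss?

€913.50 thousand

Competitive equilibrium: 235.3 − 0.3Q = 109.25 + 0.6Q → Q* = 140.0556, P* = 193.2833.
At Q = 95: demand price = 235.3 − 0.3·95 = 206.8; supply price = 109.25 + 0.6·95 = 166.25.
ΔQ = 140.0556 − 95 = 45.0556; wedge = 206.8 − 166.25 = 40.55.
Welfare loss = ½ × 45.0556 × 40.55 = €913.50 thousand.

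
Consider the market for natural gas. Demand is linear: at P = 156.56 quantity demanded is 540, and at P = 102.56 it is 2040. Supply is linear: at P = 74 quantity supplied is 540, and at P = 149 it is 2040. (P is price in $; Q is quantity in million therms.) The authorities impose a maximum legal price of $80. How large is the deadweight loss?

$30340.80 million

Demand slope = (102.56 − 156.56)/(2040 − 540) = −0.036, so P = 176 − 0.036Q.
Supply slope = (149 − 74)/(2040 − 540) = 0.05, so P = 47 + 0.05Q.
Competitive equilibrium: 176 − 0.036Q = 47 + 0.05Q → Q* = 1500, P* = 122.
At the ceiling P = 80, quantity supplied = (80 − 47)/0.05 = 660.
Willingness to pay at Q' = 660: 176 − 0.036·660 = 152.24.
ΔQ = 1500 − 660 = 840; wedge = 152.24 − 80 = 72.24.
Welfare loss = ½ × 840 × 72.24 = $30340.80 million.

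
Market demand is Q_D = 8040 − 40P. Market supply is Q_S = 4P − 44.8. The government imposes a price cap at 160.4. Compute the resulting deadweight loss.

In inverse form: demand P = 201 − 0.025Q, supply P = 11.2 + 0.25Q.
Competitive equilibrium: 201 − 0.025Q = 11.2 + 0.25Q → Q* = 690.1818, P* = 183.7455.
At the ceiling P = 160.4, quantity supplied = (160.4 − 11.2)/0.25 = 596.8.
Willingness to pay at Q' = 596.8: 201 − 0.025·596.8 = 186.08.
ΔQ = 690.1818 − 596.8 = 93.3818; wedge = 186.08 − 160.4 = 25.68.
DWL = ½ × 93.3818 × 25.68 = 1199.02.

1199.02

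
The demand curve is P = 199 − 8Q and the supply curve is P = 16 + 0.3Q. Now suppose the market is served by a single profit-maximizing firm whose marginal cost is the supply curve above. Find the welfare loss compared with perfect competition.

Competitive equilibrium: 199 − 8Q = 16 + 0.3Q → Q* = 22.0482, P* = 22.6145.
Marginal revenue: MR = 199 − 16Q. Set MR = MC: 199 − 16Q = 16 + 0.3Q → Q_m = 11.227.
Price P_m = 199 − 8·11.227 = 109.184; MC(Q_m) = 16 + 0.3·11.227 = 19.3681.
Competitive Q* = 22.0482, so ΔQ = 10.8212; wedge = 109.184 − 19.3681 = 89.8159.
Welfare loss = ½ × 10.8212 × 89.8159 = 485.96.

485.96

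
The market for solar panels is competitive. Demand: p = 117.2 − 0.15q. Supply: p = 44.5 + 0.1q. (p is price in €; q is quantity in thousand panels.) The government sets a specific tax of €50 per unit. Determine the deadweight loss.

Competitive equilibrium: 117.2 − 0.15q = 44.5 + 0.1q → q* = 290.8, p* = 73.58.
With the tax, the buyer price exceeds the seller price by 50: (117.2 − 0.15q) − (44.5 + 0.1q) = 50 → q' = 90.8.
Δq = 290.8 − 90.8 = 200; the wedge equals the tax, 50.
Deadweight loss = ½ × 200 × 50 = €5000 thousand.

€5000 thousand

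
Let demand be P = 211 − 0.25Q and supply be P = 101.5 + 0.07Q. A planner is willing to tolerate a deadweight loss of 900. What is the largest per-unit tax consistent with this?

24

Competitive equilibrium: 211 − 0.25Q = 101.5 + 0.07Q → Q* = 342.1875, P* = 125.4531.
A tax t gives ΔQ = t/0.32 and wedge t, so DWL = t²/0.64.
t²/0.64 = 900 → t² = 576 → t = 24.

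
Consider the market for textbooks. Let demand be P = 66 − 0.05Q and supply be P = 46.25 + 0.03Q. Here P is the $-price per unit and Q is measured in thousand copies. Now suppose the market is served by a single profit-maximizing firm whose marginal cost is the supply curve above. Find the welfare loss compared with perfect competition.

Competitive equilibrium: 66 − 0.05Q = 46.25 + 0.03Q → Q* = 246.875, P* = 53.6563.
Marginal revenue: MR = 66 − 0.1Q. Set MR = MC: 66 − 0.1Q = 46.25 + 0.03Q → Q_m = 151.9231.
Price P_m = 66 − 0.05·151.9231 = 58.4038; MC(Q_m) = 46.25 + 0.03·151.9231 = 50.8077.
Competitive Q* = 246.875, so ΔQ = 94.9519; wedge = 58.4038 − 50.8077 = 7.5961.
Welfare loss = ½ × 94.9519 × 7.5961 = $360.63 thousand.

$360.63 thousand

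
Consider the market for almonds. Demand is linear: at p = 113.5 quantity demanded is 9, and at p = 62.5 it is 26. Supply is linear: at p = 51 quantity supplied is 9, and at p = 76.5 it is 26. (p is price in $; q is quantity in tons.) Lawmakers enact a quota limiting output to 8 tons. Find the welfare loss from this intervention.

$498.78

Demand slope = (62.5 − 113.5)/(26 − 9) = −3, so p = 140.5 − 3q.
Supply slope = (76.5 − 51)/(26 − 9) = 1.5, so p = 37.5 + 1.5q.
Competitive equilibrium: 140.5 − 3q = 37.5 + 1.5q → q* = 22.8889, p* = 71.8333.
At q = 8: demand price = 140.5 − 3·8 = 116.5; supply price = 37.5 + 1.5·8 = 49.5.
Δq = 22.8889 − 8 = 14.8889; wedge = 116.5 − 49.5 = 67.
Deadweight loss = ½ × 14.8889 × 67 = $498.78.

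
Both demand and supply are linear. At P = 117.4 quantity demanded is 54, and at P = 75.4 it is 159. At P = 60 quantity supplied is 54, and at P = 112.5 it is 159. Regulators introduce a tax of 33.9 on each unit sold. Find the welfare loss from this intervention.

Demand slope = (75.4 − 117.4)/(159 − 54) = −0.4, so P = 139 − 0.4Q.
Supply slope = (112.5 − 60)/(159 − 54) = 0.5, so P = 33 + 0.5Q.
Competitive equilibrium: 139 − 0.4Q = 33 + 0.5Q → Q* = 117.7778, P* = 91.8889.
With the tax, the buyer price exceeds the seller price by 33.9: (139 − 0.4Q) − (33 + 0.5Q) = 33.9 → Q' = 80.1111.
ΔQ = 117.7778 − 80.1111 = 37.6667; the wedge equals the tax, 33.9.
Welfare loss = ½ × 37.6667 × 33.9 = 638.45.

638.45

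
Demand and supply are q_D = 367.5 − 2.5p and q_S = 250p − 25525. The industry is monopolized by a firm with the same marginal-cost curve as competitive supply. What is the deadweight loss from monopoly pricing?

In inverse form: demand p = 147 − 0.4q, supply p = 102.1 + 0.004q.
Competitive equilibrium: 147 − 0.4q = 102.1 + 0.004q → q* = 111.1386, p* = 102.5446.
Marginal revenue: MR = 147 − 0.8q. Set MR = MC: 147 − 0.8q = 102.1 + 0.004q → q_m = 55.8458.
Price p_m = 147 − 0.4·55.8458 = 124.6617; MC(q_m) = 102.1 + 0.004·55.8458 = 102.3234.
Competitive q* = 111.1386, so Δq = 55.2928; wedge = 124.6617 − 102.3234 = 22.3383.
Deadweight loss = ½ × 55.2928 × 22.3383 = 617.57.

617.57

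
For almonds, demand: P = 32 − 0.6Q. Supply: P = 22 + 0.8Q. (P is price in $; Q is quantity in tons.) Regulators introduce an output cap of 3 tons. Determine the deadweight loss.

Competitive equilibrium: 32 − 0.6Q = 22 + 0.8Q → Q* = 7.1429, P* = 27.7143.
At Q = 3: demand price = 32 − 0.6·3 = 30.2; supply price = 22 + 0.8·3 = 24.4.
ΔQ = 7.1429 − 3 = 4.1429; wedge = 30.2 − 24.4 = 5.8.
The triangle = ½ × 4.1429 × 5.8 = $12.01.

$12.01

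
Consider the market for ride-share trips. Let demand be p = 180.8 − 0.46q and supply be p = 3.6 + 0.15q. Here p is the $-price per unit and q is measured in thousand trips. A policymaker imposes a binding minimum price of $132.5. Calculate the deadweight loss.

$10494.20 thousand

Competitive equilibrium: 180.8 − 0.46q = 3.6 + 0.15q → q* = 290.4918, p* = 47.1738.
At the floor p = 132.5, quantity demanded = (180.8 − 132.5)/0.46 = 105.
Sellers' marginal cost at q' = 105: 3.6 + 0.15·105 = 19.35.
Δq = 290.4918 − 105 = 185.4918; wedge = 132.5 − 19.35 = 113.15.
Welfare loss = ½ × 185.4918 × 113.15 = $10494.20 thousand.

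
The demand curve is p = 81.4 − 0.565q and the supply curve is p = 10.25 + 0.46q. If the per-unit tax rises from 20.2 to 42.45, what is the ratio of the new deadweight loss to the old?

4.416

Competitive equilibrium: 81.4 − 0.565q = 10.25 + 0.46q → q* = 69.4146, p* = 42.1807.
For a per-unit tax t: Δq = t/1.025, so DWL = ½·t·(t/1.025) = t²/2.05.
At t = 20.2: DWL = 199.044. At t = 42.45: DWL = 879.026.
Ratio = (42.45/20.2)² = 4.416.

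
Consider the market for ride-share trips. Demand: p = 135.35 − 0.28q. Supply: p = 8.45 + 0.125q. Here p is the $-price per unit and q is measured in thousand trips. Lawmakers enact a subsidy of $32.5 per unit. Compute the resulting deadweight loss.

$1304.01 thousand

Competitive equilibrium: 135.35 − 0.28q = 8.45 + 0.125q → q* = 313.3333, p* = 47.6167.
The subsidy lowers effective supply by 32.5: p = 0.125q − 24.05.
New quantity: 135.35 − 0.28q = 0.125q − 24.05 → q' = 393.5802.
Overproduction Δq = 393.5802 − 313.3333 = 80.2469; wedge = subsidy = 32.5.
The triangle = ½ × 80.2469 × 32.5 = $1304.01 thousand.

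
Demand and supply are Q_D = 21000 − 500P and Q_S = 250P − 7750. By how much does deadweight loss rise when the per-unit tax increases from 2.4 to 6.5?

3040.83

In inverse form: demand P = 42 − 0.002Q, supply P = 31 + 0.004Q.
Competitive equilibrium: 42 − 0.002Q = 31 + 0.004Q → Q* = 1833.3333, P* = 38.3333.
For a per-unit tax t: ΔQ = t/0.006, so DWL = ½·t·(t/0.006) = t²/0.012.
At t = 2.4: DWL = 480. At t = 6.5: DWL = 3520.833.
Increase = 3520.833 − 480 = 3040.83.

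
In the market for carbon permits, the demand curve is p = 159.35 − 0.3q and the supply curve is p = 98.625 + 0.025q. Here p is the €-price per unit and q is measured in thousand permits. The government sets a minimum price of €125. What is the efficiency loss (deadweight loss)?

€850.52 thousand

Competitive equilibrium: 159.35 − 0.3q = 98.625 + 0.025q → q* = 186.8462, p* = 103.2962.
At the floor p = 125, quantity demanded = (159.35 − 125)/0.3 = 114.5.
Sellers' marginal cost at q' = 114.5: 98.625 + 0.025·114.5 = 101.4875.
Δq = 186.8462 − 114.5 = 72.3462; wedge = 125 − 101.4875 = 23.5125.
DWL = ½ × 72.3462 × 23.5125 = €850.52 thousand.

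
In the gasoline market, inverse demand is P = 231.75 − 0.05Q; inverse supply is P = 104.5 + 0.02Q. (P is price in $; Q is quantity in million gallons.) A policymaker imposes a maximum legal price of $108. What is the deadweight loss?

$94464.29 million

Competitive equilibrium: 231.75 − 0.05Q = 104.5 + 0.02Q → Q* = 1817.85714, P* = 140.85714.
At the ceiling P = 108, quantity supplied = (108 − 104.5)/0.02 = 175.
Willingness to pay at Q' = 175: 231.75 − 0.05·175 = 223.
ΔQ = 1817.85714 − 175 = 1642.85714; wedge = 223 − 108 = 115.
The triangle = ½ × 1642.85714 × 115 = $94464.29 million.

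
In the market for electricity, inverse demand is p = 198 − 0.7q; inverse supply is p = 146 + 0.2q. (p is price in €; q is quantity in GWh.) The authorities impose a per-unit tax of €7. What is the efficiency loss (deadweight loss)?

Competitive equilibrium: 198 − 0.7q = 146 + 0.2q → q* = 57.7778, p* = 157.5556.
With the tax, the buyer price exceeds the seller price by 7: (198 − 0.7q) − (146 + 0.2q) = 7 → q' = 50.
Δq = 57.7778 − 50 = 7.7778; the wedge equals the tax, 7.
Welfare loss = ½ × 7.7778 × 7 = €27.22.

€27.22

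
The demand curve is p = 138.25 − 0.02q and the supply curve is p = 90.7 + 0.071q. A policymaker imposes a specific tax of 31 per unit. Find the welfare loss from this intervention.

Competitive equilibrium: 138.25 − 0.02q = 90.7 + 0.071q → q* = 522.5275, p* = 127.7995.
With the tax, the buyer price exceeds the seller price by 31: (138.25 − 0.02q) − (90.7 + 0.071q) = 31 → q' = 181.8681.
Δq = 522.5275 − 181.8681 = 340.6594; the wedge equals the tax, 31.
The triangle = ½ × 340.6594 × 31 = 5280.22.

5280.22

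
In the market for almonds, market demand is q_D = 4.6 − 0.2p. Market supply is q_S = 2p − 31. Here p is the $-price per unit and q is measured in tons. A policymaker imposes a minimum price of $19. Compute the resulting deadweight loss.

$0.87

In inverse form: demand p = 23 − 5q, supply p = 15.5 + 0.5q.
Competitive equilibrium: 23 − 5q = 15.5 + 0.5q → q* = 1.3636, p* = 16.1818.
At the floor p = 19, quantity demanded = (23 − 19)/5 = 0.8.
Sellers' marginal cost at q' = 0.8: 15.5 + 0.5·0.8 = 15.9.
Δq = 1.3636 − 0.8 = 0.5636; wedge = 19 − 15.9 = 3.1.
The triangle = ½ × 0.5636 × 3.1 = $0.87.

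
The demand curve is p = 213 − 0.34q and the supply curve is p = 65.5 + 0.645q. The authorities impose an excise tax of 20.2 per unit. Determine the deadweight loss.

Competitive equilibrium: 213 − 0.34q = 65.5 + 0.645q → q* = 149.7462, p* = 162.0863.
With the tax, the buyer price exceeds the seller price by 20.2: (213 − 0.34q) − (65.5 + 0.645q) = 20.2 → q' = 129.2386.
Δq = 149.7462 − 129.2386 = 20.5076; the wedge equals the tax, 20.2.
DWL = ½ × 20.5076 × 20.2 = 207.13.

207.13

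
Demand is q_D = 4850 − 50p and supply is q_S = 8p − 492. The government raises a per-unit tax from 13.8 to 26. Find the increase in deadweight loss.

1674.34

In inverse form: demand p = 97 − 0.02q, supply p = 61.5 + 0.125q.
Competitive equilibrium: 97 − 0.02q = 61.5 + 0.125q → q* = 244.8276, p* = 92.1034.
For a per-unit tax t: Δq = t/0.145, so DWL = ½·t·(t/0.145) = t²/0.29.
At t = 13.8: DWL = 656.69. At t = 26: DWL = 2331.034.
Increase = 2331.034 − 656.69 = 1674.34.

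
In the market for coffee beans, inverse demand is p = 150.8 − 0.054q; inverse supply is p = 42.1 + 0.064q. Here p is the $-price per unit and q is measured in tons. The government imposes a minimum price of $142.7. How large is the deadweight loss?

$35088.98

Competitive equilibrium: 150.8 − 0.054q = 42.1 + 0.064q → q* = 921.1864, p* = 101.0559.
At the floor p = 142.7, quantity demanded = (150.8 − 142.7)/0.054 = 150.
Sellers' marginal cost at q' = 150: 42.1 + 0.064·150 = 51.7.
Δq = 921.1864 − 150 = 771.1864; wedge = 142.7 − 51.7 = 91.
The triangle = ½ × 771.1864 × 91 = $35088.98.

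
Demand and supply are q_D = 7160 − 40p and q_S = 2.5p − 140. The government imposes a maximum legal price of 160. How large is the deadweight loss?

183.82

In inverse form: demand p = 179 − 0.025q, supply p = 56 + 0.4q.
Competitive equilibrium: 179 − 0.025q = 56 + 0.4q → q* = 289.4118, p* = 171.7647.
At the ceiling p = 160, quantity supplied = (160 − 56)/0.4 = 260.
Willingness to pay at q' = 260: 179 − 0.025·260 = 172.5.
Δq = 289.4118 − 260 = 29.4118; wedge = 172.5 − 160 = 12.5.
Deadweight loss = ½ × 29.4118 × 12.5 = 183.82.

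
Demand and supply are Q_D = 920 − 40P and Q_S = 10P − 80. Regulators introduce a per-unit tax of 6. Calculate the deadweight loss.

144

In inverse form: demand P = 23 − 0.025Q, supply P = 8 + 0.1Q.
Competitive equilibrium: 23 − 0.025Q = 8 + 0.1Q → Q* = 120, P* = 20.
With the tax, the buyer price exceeds the seller price by 6: (23 − 0.025Q) − (8 + 0.1Q) = 6 → Q' = 72.
ΔQ = 120 − 72 = 48; the wedge equals the tax, 6.
Welfare loss = ½ × 48 × 6 = 144.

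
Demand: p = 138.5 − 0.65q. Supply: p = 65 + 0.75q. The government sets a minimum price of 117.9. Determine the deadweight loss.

303.07

Competitive equilibrium: 138.5 − 0.65q = 65 + 0.75q → q* = 52.5, p* = 104.375.
At the floor p = 117.9, quantity demanded = (138.5 − 117.9)/0.65 = 31.6923.
Sellers' marginal cost at q' = 31.6923: 65 + 0.75·31.6923 = 88.7692.
Δq = 52.5 − 31.6923 = 20.8077; wedge = 117.9 − 88.7692 = 29.1308.
Welfare loss = ½ × 20.8077 × 29.1308 = 303.07.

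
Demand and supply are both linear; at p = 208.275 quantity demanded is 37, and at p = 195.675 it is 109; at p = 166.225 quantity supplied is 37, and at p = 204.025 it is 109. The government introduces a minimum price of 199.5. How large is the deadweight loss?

Demand slope = (195.675 − 208.275)/(109 − 37) = −0.175, so p = 214.75 − 0.175q.
Supply slope = (204.025 − 166.225)/(109 − 37) = 0.525, so p = 146.8 + 0.525q.
Competitive equilibrium: 214.75 − 0.175q = 146.8 + 0.525q → q* = 97.0714, p* = 197.7625.
At the floor p = 199.5, quantity demanded = (214.75 − 199.5)/0.175 = 87.1429.
Sellers' marginal cost at q' = 87.1429: 146.8 + 0.525·87.1429 = 192.55.
Δq = 97.0714 − 87.1429 = 9.9285; wedge = 199.5 − 192.55 = 6.95.
Deadweight loss = ½ × 9.9285 × 6.95 = 34.50.

34.50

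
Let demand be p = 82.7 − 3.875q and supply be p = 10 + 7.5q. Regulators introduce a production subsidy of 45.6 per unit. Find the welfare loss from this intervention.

Competitive equilibrium: 82.7 − 3.875q = 10 + 7.5q → q* = 6.3912, p* = 57.9341.
The subsidy lowers effective supply by 45.6: p = 7.5q − 35.6.
New quantity: 82.7 − 3.875q = 7.5q − 35.6 → q' = 10.4.
Overproduction Δq = 10.4 − 6.3912 = 4.0088; wedge = subsidy = 45.6.
DWL = ½ × 4.0088 × 45.6 = 91.40.

91.40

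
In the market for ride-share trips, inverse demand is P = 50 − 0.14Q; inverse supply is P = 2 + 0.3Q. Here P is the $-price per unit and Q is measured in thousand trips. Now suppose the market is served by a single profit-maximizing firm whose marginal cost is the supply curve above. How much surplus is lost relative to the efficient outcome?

Competitive equilibrium: 50 − 0.14Q = 2 + 0.3Q → Q* = 109.0909, P* = 34.7273.
Marginal revenue: MR = 50 − 0.28Q. Set MR = MC: 50 − 0.28Q = 2 + 0.3Q → Q_m = 82.7586.
Price P_m = 50 − 0.14·82.7586 = 38.4138; MC(Q_m) = 2 + 0.3·82.7586 = 26.8276.
Competitive Q* = 109.0909, so ΔQ = 26.3323; wedge = 38.4138 − 26.8276 = 11.5862.
Deadweight loss = ½ × 26.3323 × 11.5862 = $152.55 thousand.

$152.55 thousand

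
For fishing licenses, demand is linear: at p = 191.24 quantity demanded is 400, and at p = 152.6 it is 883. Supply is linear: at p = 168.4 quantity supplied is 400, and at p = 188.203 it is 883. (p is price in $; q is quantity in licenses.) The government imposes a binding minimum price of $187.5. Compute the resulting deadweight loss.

$1220.10

Demand slope = (152.6 − 191.24)/(883 − 400) = −0.08, so p = 223.24 − 0.08q.
Supply slope = (188.203 − 168.4)/(883 − 400) = 0.041, so p = 152 + 0.041q.
Competitive equilibrium: 223.24 − 0.08q = 152 + 0.041q → q* = 588.7603, p* = 176.1392.
At the floor p = 187.5, quantity demanded = (223.24 − 187.5)/0.08 = 446.75.
Sellers' marginal cost at q' = 446.75: 152 + 0.041·446.75 = 170.3168.
Δq = 588.7603 − 446.75 = 142.0103; wedge = 187.5 − 170.3168 = 17.1832.
Deadweight loss = ½ × 142.0103 × 17.1832 = $1220.10.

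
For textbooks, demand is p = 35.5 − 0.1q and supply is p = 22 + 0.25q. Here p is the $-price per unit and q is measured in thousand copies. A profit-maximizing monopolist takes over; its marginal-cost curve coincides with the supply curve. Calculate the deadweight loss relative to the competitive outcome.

Competitive equilibrium: 35.5 − 0.1q = 22 + 0.25q → q* = 38.5714, p* = 31.6429.
Marginal revenue: MR = 35.5 − 0.2q. Set MR = MC: 35.5 − 0.2q = 22 + 0.25q → q_m = 30.
Price p_m = 35.5 − 0.1·30 = 32.5; MC(q_m) = 22 + 0.25·30 = 29.5.
Competitive q* = 38.5714, so Δq = 8.5714; wedge = 32.5 − 29.5 = 3.
Deadweight loss = ½ × 8.5714 × 3 = $12.86 thousand.

$12.86 thousand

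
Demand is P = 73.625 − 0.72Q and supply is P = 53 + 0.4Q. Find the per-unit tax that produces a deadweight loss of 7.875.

Competitive equilibrium: 73.625 − 0.72Q = 53 + 0.4Q → Q* = 18.4152, P* = 60.3661.
A tax t gives ΔQ = t/1.12 and wedge t, so DWL = t²/2.24.
t²/2.24 = 7.875 → t² = 17.64 → t = 4.2.

4.2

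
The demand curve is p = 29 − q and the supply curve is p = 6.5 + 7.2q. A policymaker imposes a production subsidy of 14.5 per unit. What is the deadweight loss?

Competitive equilibrium: 29 − q = 6.5 + 7.2q → q* = 2.7439, p* = 26.2561.
The subsidy lowers effective supply by 14.5: p = 7.2q − 8.
New quantity: 29 − q = 7.2q − 8 → q' = 4.5122.
Overproduction Δq = 4.5122 − 2.7439 = 1.7683; wedge = subsidy = 14.5.
Deadweight loss = ½ × 1.7683 × 14.5 = 12.82.

12.82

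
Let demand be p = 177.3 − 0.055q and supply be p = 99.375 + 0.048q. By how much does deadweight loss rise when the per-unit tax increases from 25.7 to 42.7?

Competitive equilibrium: 177.3 − 0.055q = 99.375 + 0.048q → q* = 756.5534, p* = 135.6896.
For a per-unit tax t: Δq = t/0.103, so DWL = ½·t·(t/0.103) = t²/0.206.
At t = 25.7: DWL = 3206.262. At t = 42.7: DWL = 8850.922.
Increase = 8850.922 − 3206.262 = 5644.66.

5644.66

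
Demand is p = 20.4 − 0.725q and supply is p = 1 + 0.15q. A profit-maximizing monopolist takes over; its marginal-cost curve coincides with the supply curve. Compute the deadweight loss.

44.16

Competitive equilibrium: 20.4 − 0.725q = 1 + 0.15q → q* = 22.1714, p* = 4.3257.
Marginal revenue: MR = 20.4 − 1.45q. Set MR = MC: 20.4 − 1.45q = 1 + 0.15q → q_m = 12.125.
Price p_m = 20.4 − 0.725·12.125 = 11.6094; MC(q_m) = 1 + 0.15·12.125 = 2.8188.
Competitive q* = 22.1714, so Δq = 10.0464; wedge = 11.6094 − 2.8188 = 8.7906.
The triangle = ½ × 10.0464 × 8.7906 = 44.16.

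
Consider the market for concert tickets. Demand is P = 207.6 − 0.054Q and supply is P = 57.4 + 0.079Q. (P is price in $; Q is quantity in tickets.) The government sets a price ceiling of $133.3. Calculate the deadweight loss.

Competitive equilibrium: 207.6 − 0.054Q = 57.4 + 0.079Q → Q* = 1129.3233, P* = 146.6165.
At the ceiling P = 133.3, quantity supplied = (133.3 − 57.4)/0.079 = 960.7595.
Willingness to pay at Q' = 960.7595: 207.6 − 0.054·960.7595 = 155.719.
ΔQ = 1129.3233 − 960.7595 = 168.5638; wedge = 155.719 − 133.3 = 22.419.
DWL = ½ × 168.5638 × 22.419 = $1889.52.

$1889.52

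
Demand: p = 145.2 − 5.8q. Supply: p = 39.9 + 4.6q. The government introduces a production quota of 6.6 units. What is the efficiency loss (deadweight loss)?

Competitive equilibrium: 145.2 − 5.8q = 39.9 + 4.6q → q* = 10.125, p* = 86.475.
At q = 6.6: demand price = 145.2 − 5.8·6.6 = 106.92; supply price = 39.9 + 4.6·6.6 = 70.26.
Δq = 10.125 − 6.6 = 3.525; wedge = 106.92 − 70.26 = 36.66.
Deadweight loss = ½ × 3.525 × 36.66 = 64.61.

64.61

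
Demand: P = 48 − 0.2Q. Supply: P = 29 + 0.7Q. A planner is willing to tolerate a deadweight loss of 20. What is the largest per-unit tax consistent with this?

6

Competitive equilibrium: 48 − 0.2Q = 29 + 0.7Q → Q* = 21.1111, P* = 43.7778.
A tax t gives ΔQ = t/0.9 and wedge t, so DWL = t²/1.8.
t²/1.8 = 20 → t² = 36 → t = 6.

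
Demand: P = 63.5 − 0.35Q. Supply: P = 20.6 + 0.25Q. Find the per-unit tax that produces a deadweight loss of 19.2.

4.8

Competitive equilibrium: 63.5 − 0.35Q = 20.6 + 0.25Q → Q* = 71.5, P* = 38.475.
A tax t gives ΔQ = t/0.6 and wedge t, so DWL = t²/1.2.
t²/1.2 = 19.2 → t² = 23.04 → t = 4.8.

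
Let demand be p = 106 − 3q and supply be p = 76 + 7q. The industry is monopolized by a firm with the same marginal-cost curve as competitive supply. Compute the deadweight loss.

2.40

Competitive equilibrium: 106 − 3q = 76 + 7q → q* = 3, p* = 97.
Marginal revenue: MR = 106 − 6q. Set MR = MC: 106 − 6q = 76 + 7q → q_m = 2.3077.
Price p_m = 106 − 3·2.3077 = 99.0769; MC(q_m) = 76 + 7·2.3077 = 92.1539.
Competitive q* = 3, so Δq = 0.6923; wedge = 99.0769 − 92.1539 = 6.923.
Deadweight loss = ½ × 0.6923 × 6.923 = 2.40.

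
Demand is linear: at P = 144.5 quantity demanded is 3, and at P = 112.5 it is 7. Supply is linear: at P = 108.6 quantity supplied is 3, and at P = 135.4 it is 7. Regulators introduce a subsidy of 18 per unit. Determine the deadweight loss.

11.02

Demand slope = (112.5 − 144.5)/(7 − 3) = −8, so P = 168.5 − 8Q.
Supply slope = (135.4 − 108.6)/(7 − 3) = 6.7, so P = 88.5 + 6.7Q.
Competitive equilibrium: 168.5 − 8Q = 88.5 + 6.7Q → Q* = 5.4422, P* = 124.9626.
The subsidy lowers effective supply by 18: P = 70.5 + 6.7Q.
New quantity: 168.5 − 8Q = 70.5 + 6.7Q → Q' = 6.6667.
Overproduction ΔQ = 6.6667 − 5.4422 = 1.2245; wedge = subsidy = 18.
Welfare loss = ½ × 1.2245 × 18 = 11.02.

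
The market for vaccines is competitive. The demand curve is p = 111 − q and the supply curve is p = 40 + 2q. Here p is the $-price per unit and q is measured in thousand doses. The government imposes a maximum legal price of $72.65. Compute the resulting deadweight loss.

Competitive equilibrium: 111 − q = 40 + 2q → q* = 23.6667, p* = 87.3333.
At the ceiling p = 72.65, quantity supplied = (72.65 − 40)/2 = 16.325.
Willingness to pay at q' = 16.325: 111 − 1·16.325 = 94.675.
Δq = 23.6667 − 16.325 = 7.3417; wedge = 94.675 − 72.65 = 22.025.
Deadweight loss = ½ × 7.3417 × 22.025 = $80.85 thousand.

$80.85 thousand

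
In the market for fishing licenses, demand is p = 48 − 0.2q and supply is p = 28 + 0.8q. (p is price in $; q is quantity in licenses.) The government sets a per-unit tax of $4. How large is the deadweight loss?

Competitive equilibrium: 48 − 0.2q = 28 + 0.8q → q* = 20, p* = 44.
With the tax, the buyer price exceeds the seller price by 4: (48 − 0.2q) − (28 + 0.8q) = 4 → q' = 16.
Δq = 20 − 16 = 4; the wedge equals the tax, 4.
DWL = ½ × 4 × 4 = $8.

$8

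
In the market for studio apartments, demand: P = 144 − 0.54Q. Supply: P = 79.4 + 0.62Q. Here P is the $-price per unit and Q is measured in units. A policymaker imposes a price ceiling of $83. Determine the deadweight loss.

$1443.23

Competitive equilibrium: 144 − 0.54Q = 79.4 + 0.62Q → Q* = 55.6897, P* = 113.9276.
At the ceiling P = 83, quantity supplied = (83 − 79.4)/0.62 = 5.8065.
Willingness to pay at Q' = 5.8065: 144 − 0.54·5.8065 = 140.8645.
ΔQ = 55.6897 − 5.8065 = 49.8832; wedge = 140.8645 − 83 = 57.8645.
Welfare loss = ½ × 49.8832 × 57.8645 = $1443.23.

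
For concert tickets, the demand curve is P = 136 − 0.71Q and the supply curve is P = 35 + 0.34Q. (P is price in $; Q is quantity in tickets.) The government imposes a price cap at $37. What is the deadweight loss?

$4281.67

Competitive equilibrium: 136 − 0.71Q = 35 + 0.34Q → Q* = 96.1905, P* = 67.7048.
At the ceiling P = 37, quantity supplied = (37 − 35)/0.34 = 5.8824.
Willingness to pay at Q' = 5.8824: 136 − 0.71·5.8824 = 131.8235.
ΔQ = 96.1905 − 5.8824 = 90.3081; wedge = 131.8235 − 37 = 94.8235.
Deadweight loss = ½ × 90.3081 × 94.8235 = $4281.67.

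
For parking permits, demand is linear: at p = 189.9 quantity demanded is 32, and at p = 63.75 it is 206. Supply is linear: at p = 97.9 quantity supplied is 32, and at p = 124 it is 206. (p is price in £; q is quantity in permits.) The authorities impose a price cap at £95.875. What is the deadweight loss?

£6158.31

Demand slope = (63.75 − 189.9)/(206 − 32) = −0.725, so p = 213.1 − 0.725q.
Supply slope = (124 − 97.9)/(206 − 32) = 0.15, so p = 93.1 + 0.15q.
Competitive equilibrium: 213.1 − 0.725q = 93.1 + 0.15q → q* = 137.1429, p* = 113.6714.
At the ceiling p = 95.875, quantity supplied = (95.875 − 93.1)/0.15 = 18.5.
Willingness to pay at q' = 18.5: 213.1 − 0.725·18.5 = 199.6875.
Δq = 137.1429 − 18.5 = 118.6429; wedge = 199.6875 − 95.875 = 103.8125.
Welfare loss = ½ × 118.6429 × 103.8125 = £6158.31.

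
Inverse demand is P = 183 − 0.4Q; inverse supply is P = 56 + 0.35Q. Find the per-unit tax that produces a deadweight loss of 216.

Competitive equilibrium: 183 − 0.4Q = 56 + 0.35Q → Q* = 169.3333, P* = 115.2667.
A tax t gives ΔQ = t/0.75 and wedge t, so DWL = t²/1.5.
t²/1.5 = 216 → t² = 324 → t = 18.

18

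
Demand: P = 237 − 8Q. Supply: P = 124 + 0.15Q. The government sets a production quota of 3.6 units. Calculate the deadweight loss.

Competitive equilibrium: 237 − 8Q = 124 + 0.15Q → Q* = 13.86503, P* = 126.07975.
At Q = 3.6: demand price = 237 − 8·3.6 = 208.2; supply price = 124 + 0.15·3.6 = 124.54.
ΔQ = 13.86503 − 3.6 = 10.26503; wedge = 208.2 − 124.54 = 83.66.
Deadweight loss = ½ × 10.26503 × 83.66 = 429.39.

429.39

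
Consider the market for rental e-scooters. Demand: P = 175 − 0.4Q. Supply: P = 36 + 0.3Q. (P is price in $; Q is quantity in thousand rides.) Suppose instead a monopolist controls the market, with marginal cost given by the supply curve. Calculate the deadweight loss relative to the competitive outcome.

$1824.89 thousand

Competitive equilibrium: 175 − 0.4Q = 36 + 0.3Q → Q* = 198.5714, P* = 95.5714.
Marginal revenue: MR = 175 − 0.8Q. Set MR = MC: 175 − 0.8Q = 36 + 0.3Q → Q_m = 126.3636.
Price P_m = 175 − 0.4·126.3636 = 124.4546; MC(Q_m) = 36 + 0.3·126.3636 = 73.9091.
Competitive Q* = 198.5714, so ΔQ = 72.2078; wedge = 124.4546 − 73.9091 = 50.5455.
Welfare loss = ½ × 72.2078 × 50.5455 = $1824.89 thousand.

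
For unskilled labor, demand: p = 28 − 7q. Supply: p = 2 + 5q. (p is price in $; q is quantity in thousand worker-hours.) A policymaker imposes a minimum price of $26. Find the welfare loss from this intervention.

Competitive equilibrium: 28 − 7q = 2 + 5q → q* = 2.1667, p* = 12.8333.
At the floor p = 26, quantity demanded = (28 − 26)/7 = 0.2857.
Sellers' marginal cost at q' = 0.2857: 2 + 5·0.2857 = 3.4285.
Δq = 2.1667 − 0.2857 = 1.881; wedge = 26 − 3.4285 = 22.5715.
The triangle = ½ × 1.881 × 22.5715 = $21.23 thousand.

$21.23 thousand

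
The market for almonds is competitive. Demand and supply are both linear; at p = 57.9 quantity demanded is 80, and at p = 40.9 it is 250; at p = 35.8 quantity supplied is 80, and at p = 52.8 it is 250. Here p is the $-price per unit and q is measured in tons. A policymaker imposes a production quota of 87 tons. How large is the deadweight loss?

$1071.225

Demand slope = (40.9 − 57.9)/(250 − 80) = −0.1, so p = 65.9 − 0.1q.
Supply slope = (52.8 − 35.8)/(250 − 80) = 0.1, so p = 27.8 + 0.1q.
Competitive equilibrium: 65.9 − 0.1q = 27.8 + 0.1q → q* = 190.5, p* = 46.85.
At q = 87: demand price = 65.9 − 0.1·87 = 57.2; supply price = 27.8 + 0.1·87 = 36.5.
Δq = 190.5 − 87 = 103.5; wedge = 57.2 − 36.5 = 20.7.
DWL = ½ × 103.5 × 20.7 = $1071.225.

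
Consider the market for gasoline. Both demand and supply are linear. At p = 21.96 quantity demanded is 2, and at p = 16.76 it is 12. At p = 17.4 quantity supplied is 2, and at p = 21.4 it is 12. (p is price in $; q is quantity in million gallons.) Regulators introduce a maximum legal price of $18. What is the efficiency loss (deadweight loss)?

Demand slope = (16.76 − 21.96)/(12 − 2) = −0.52, so p = 23 − 0.52q.
Supply slope = (21.4 − 17.4)/(12 − 2) = 0.4, so p = 16.6 + 0.4q.
Competitive equilibrium: 23 − 0.52q = 16.6 + 0.4q → q* = 6.9565, p* = 19.3826.
At the ceiling p = 18, quantity supplied = (18 − 16.6)/0.4 = 3.5.
Willingness to pay at q' = 3.5: 23 − 0.52·3.5 = 21.18.
Δq = 6.9565 − 3.5 = 3.4565; wedge = 21.18 − 18 = 3.18.
The triangle = ½ × 3.4565 × 3.18 = $5.50 million.

$5.50 million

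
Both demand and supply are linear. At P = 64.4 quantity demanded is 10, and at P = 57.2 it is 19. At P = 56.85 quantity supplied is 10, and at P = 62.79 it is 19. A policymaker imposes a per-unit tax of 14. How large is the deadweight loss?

67.12

Demand slope = (57.2 − 64.4)/(19 − 10) = −0.8, so P = 72.4 − 0.8Q.
Supply slope = (62.79 − 56.85)/(19 − 10) = 0.66, so P = 50.25 + 0.66Q.
Competitive equilibrium: 72.4 − 0.8Q = 50.25 + 0.66Q → Q* = 15.1712, P* = 60.263.
With the tax, the buyer price exceeds the seller price by 14: (72.4 − 0.8Q) − (50.25 + 0.66Q) = 14 → Q' = 5.5822.
ΔQ = 15.1712 − 5.5822 = 9.589; the wedge equals the tax, 14.
Deadweight loss = ½ × 9.589 × 14 = 67.12.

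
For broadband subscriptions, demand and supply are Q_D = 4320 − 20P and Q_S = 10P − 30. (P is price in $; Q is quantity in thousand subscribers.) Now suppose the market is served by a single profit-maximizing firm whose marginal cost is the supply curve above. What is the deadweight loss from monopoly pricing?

In inverse form: demand P = 216 − 0.05Q, supply P = 3 + 0.1Q.
Competitive equilibrium: 216 − 0.05Q = 3 + 0.1Q → Q* = 1420, P* = 145.
Marginal revenue: MR = 216 − 0.1Q. Set MR = MC: 216 − 0.1Q = 3 + 0.1Q → Q_m = 1065.
Price P_m = 216 − 0.05·1065 = 162.75; MC(Q_m) = 3 + 0.1·1065 = 109.5.
Competitive Q* = 1420, so ΔQ = 355; wedge = 162.75 − 109.5 = 53.25.
Deadweight loss = ½ × 355 × 53.25 = $9451.875 thousand.

$9451.875 thousand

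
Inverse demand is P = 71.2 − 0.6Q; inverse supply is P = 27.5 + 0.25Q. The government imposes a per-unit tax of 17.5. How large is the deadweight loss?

180.15

Competitive equilibrium: 71.2 − 0.6Q = 27.5 + 0.25Q → Q* = 51.4118, P* = 40.3529.
With the tax, the buyer price exceeds the seller price by 17.5: (71.2 − 0.6Q) − (27.5 + 0.25Q) = 17.5 → Q' = 30.8235.
ΔQ = 51.4118 − 30.8235 = 20.5883; the wedge equals the tax, 17.5.
DWL = ½ × 20.5883 × 17.5 = 180.15.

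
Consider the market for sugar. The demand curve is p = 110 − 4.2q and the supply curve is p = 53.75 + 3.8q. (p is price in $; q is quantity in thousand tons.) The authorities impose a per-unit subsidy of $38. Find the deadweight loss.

Competitive equilibrium: 110 − 4.2q = 53.75 + 3.8q → q* = 7.0313, p* = 80.4688.
The subsidy lowers effective supply by 38: p = 15.75 + 3.8q.
New quantity: 110 − 4.2q = 15.75 + 3.8q → q' = 11.7813.
Overproduction Δq = 11.7813 − 7.0313 = 4.75; wedge = subsidy = 38.
DWL = ½ × 4.75 × 38 = $90.25 thousand.

$90.25 thousand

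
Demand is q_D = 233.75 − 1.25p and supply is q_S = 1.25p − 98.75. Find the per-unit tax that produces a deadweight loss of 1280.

64

In inverse form: demand p = 187 − 0.8q, supply p = 79 + 0.8q.
Competitive equilibrium: 187 − 0.8q = 79 + 0.8q → q* = 67.5, p* = 133.
A tax t gives Δq = t/1.6 and wedge t, so DWL = t²/3.2.
t²/3.2 = 1280 → t² = 4096 → t = 64.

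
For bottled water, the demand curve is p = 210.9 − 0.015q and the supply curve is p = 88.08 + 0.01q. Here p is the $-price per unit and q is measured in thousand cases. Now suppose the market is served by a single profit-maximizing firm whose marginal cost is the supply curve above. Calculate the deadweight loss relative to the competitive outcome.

Competitive equilibrium: 210.9 − 0.015q = 88.08 + 0.01q → q* = 4912.8, p* = 137.208.
Marginal revenue: MR = 210.9 − 0.03q. Set MR = MC: 210.9 − 0.03q = 88.08 + 0.01q → q_m = 3070.5.
Price p_m = 210.9 − 0.015·3070.5 = 164.8425; MC(q_m) = 88.08 + 0.01·3070.5 = 118.785.
Competitive q* = 4912.8, so Δq = 1842.3; wedge = 164.8425 − 118.785 = 46.0575.
DWL = ½ × 1842.3 × 46.0575 = $42425.87 thousand.

$42425.87 thousand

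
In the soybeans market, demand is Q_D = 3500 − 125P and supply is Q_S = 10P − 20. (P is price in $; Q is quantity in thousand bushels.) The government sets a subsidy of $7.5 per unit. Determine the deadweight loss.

$260.42 thousand

In inverse form: demand P = 28 − 0.008Q, supply P = 2 + 0.1Q.
Competitive equilibrium: 28 − 0.008Q = 2 + 0.1Q → Q* = 240.7407, P* = 26.0741.
The subsidy lowers effective supply by 7.5: P = 0.1Q − 5.5.
New quantity: 28 − 0.008Q = 0.1Q − 5.5 → Q' = 310.1852.
Overproduction ΔQ = 310.1852 − 240.7407 = 69.4445; wedge = subsidy = 7.5.
Welfare loss = ½ × 69.4445 × 7.5 = $260.42 thousand.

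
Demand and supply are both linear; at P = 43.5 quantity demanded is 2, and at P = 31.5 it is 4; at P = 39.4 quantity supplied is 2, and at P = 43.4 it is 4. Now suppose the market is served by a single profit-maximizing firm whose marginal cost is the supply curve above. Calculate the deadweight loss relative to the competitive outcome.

Demand slope = (31.5 − 43.5)/(4 − 2) = −6, so P = 55.5 − 6Q.
Supply slope = (43.4 − 39.4)/(4 − 2) = 2, so P = 35.4 + 2Q.
Competitive equilibrium: 55.5 − 6Q = 35.4 + 2Q → Q* = 2.5125, P* = 40.425.
Marginal revenue: MR = 55.5 − 12Q. Set MR = MC: 55.5 − 12Q = 35.4 + 2Q → Q_m = 1.4357.
Price P_m = 55.5 − 6·1.4357 = 46.8858; MC(Q_m) = 35.4 + 2·1.4357 = 38.2714.
Competitive Q* = 2.5125, so ΔQ = 1.0768; wedge = 46.8858 − 38.2714 = 8.6144.
The triangle = ½ × 1.0768 × 8.6144 = 4.64.

4.64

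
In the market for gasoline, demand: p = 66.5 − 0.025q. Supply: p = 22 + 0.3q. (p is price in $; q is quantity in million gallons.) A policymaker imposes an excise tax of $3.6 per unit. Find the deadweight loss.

Competitive equilibrium: 66.5 − 0.025q = 22 + 0.3q → q* = 136.9231, p* = 63.0769.
With the tax, the buyer price exceeds the seller price by 3.6: (66.5 − 0.025q) − (22 + 0.3q) = 3.6 → q' = 125.8462.
Δq = 136.9231 − 125.8462 = 11.0769; the wedge equals the tax, 3.6.
Deadweight loss = ½ × 11.0769 × 3.6 = $19.94 million.

$19.94 million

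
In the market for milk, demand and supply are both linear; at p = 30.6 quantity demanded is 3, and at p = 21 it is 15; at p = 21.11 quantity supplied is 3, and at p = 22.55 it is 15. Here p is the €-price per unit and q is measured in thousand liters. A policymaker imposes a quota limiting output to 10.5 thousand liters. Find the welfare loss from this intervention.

€3.65 thousand

Demand slope = (21 − 30.6)/(15 − 3) = −0.8, so p = 33 − 0.8q.
Supply slope = (22.55 − 21.11)/(15 − 3) = 0.12, so p = 20.75 + 0.12q.
Competitive equilibrium: 33 − 0.8q = 20.75 + 0.12q → q* = 13.3152, p* = 22.3478.
At q = 10.5: demand price = 33 − 0.8·10.5 = 24.6; supply price = 20.75 + 0.12·10.5 = 22.01.
Δq = 13.3152 − 10.5 = 2.8152; wedge = 24.6 − 22.01 = 2.59.
Welfare loss = ½ × 2.8152 × 2.59 = €3.65 thousand.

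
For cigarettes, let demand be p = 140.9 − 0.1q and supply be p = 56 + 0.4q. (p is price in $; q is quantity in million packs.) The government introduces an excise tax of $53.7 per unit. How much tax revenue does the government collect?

$3350.88 million

Competitive equilibrium: 140.9 − 0.1q = 56 + 0.4q → q* = 169.8, p* = 123.92.
With the tax, the buyer price exceeds the seller price by 53.7: (140.9 − 0.1q) − (56 + 0.4q) = 53.7 → q' = 62.4.
Tax revenue = 53.7 × 62.4 = $3350.88 million.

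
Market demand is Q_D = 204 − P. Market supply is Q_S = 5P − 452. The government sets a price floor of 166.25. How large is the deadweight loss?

1943.70

In inverse form: demand P = 204 − Q, supply P = 90.4 + 0.2Q.
Competitive equilibrium: 204 − Q = 90.4 + 0.2Q → Q* = 94.66667, P* = 109.33333.
At the floor P = 166.25, quantity demanded = (204 − 166.25)/1 = 37.75.
Sellers' marginal cost at Q' = 37.75: 90.4 + 0.2·37.75 = 97.95.
ΔQ = 94.66667 − 37.75 = 56.91667; wedge = 166.25 − 97.95 = 68.3.
Deadweight loss = ½ × 56.91667 × 68.3 = 1943.70.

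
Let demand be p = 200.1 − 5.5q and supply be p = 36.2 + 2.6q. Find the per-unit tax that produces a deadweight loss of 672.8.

104.4

Competitive equilibrium: 200.1 − 5.5q = 36.2 + 2.6q → q* = 20.2346, p* = 88.8099.
A tax t gives Δq = t/8.1 and wedge t, so DWL = t²/16.2.
t²/16.2 = 672.8 → t² = 10899.36 → t = 104.4.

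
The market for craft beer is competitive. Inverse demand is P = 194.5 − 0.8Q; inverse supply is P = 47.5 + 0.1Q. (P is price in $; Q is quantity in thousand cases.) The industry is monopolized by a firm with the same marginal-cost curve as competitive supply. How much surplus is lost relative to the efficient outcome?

$2658.55 thousand

Competitive equilibrium: 194.5 − 0.8Q = 47.5 + 0.1Q → Q* = 163.33333, P* = 63.83333.
Marginal revenue: MR = 194.5 − 1.6Q. Set MR = MC: 194.5 − 1.6Q = 47.5 + 0.1Q → Q_m = 86.47059.
Price P_m = 194.5 − 0.8·86.47059 = 125.32353; MC(Q_m) = 47.5 + 0.1·86.47059 = 56.14706.
Competitive Q* = 163.33333, so ΔQ = 76.86274; wedge = 125.32353 − 56.14706 = 69.17647.
Welfare loss = ½ × 76.86274 × 69.17647 = $2658.55 thousand.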